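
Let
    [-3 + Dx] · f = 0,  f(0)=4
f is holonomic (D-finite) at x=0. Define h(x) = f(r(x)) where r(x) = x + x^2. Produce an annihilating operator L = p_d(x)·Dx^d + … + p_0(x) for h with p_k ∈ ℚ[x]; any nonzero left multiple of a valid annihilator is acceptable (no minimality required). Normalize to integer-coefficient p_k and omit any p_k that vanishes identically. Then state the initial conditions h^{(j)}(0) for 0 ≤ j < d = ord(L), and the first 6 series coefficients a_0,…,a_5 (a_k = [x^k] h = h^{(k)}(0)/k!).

f: a_k = 4, 12, 18, 18, 27/2, 81/10, …
L₀ from L_f via x↦r, Dx↦r'^{-1}Dx.
L = (-3 - 6·x) + Dx  (order 1).
h: a_k = 4, 12, 30, 54, 171/2, 1161/10, …
ICs: h(0) = 4.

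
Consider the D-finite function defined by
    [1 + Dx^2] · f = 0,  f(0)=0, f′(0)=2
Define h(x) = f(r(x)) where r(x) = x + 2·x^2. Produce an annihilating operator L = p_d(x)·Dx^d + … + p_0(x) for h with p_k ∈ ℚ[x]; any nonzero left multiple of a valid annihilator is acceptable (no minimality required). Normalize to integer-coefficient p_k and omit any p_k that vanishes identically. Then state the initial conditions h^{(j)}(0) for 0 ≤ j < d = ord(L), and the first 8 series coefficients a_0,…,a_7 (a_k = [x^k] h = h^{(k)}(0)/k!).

L = (1 + 12·x + 48·x^2 + 64·x^3) - 4·Dx + (1 + 4·x)·Dx^2  (order 2).
h: a_k = 0, 2, 4, -1/3, -2, -239/60, -5/2, 1679/2520, …
ICs: h(0) = 0, h′(0) = 2.

f: a_k = 0, 2, 0, -1/3, 0, 1/60, 0, -1/2520, …
h₀=f(r): pull back L_f along r ⇒ L₀.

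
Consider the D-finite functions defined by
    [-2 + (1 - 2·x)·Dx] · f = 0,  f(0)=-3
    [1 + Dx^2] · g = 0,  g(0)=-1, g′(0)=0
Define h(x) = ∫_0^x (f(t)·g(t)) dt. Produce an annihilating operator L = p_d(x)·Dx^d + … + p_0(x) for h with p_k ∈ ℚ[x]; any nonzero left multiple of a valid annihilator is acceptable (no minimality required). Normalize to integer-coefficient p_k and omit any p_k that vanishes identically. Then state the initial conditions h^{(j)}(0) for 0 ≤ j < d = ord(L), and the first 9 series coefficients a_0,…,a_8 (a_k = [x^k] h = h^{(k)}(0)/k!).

L = (-1 + 2·x)·Dx + 4·Dx^2 + (-1 + 2·x)·Dx^3  (order 3).
h: a_k = 0, 3, 3, 7/2, 21/4, 337/40, 337/24, 5777/240, 40439/960, …
ICs: h(0) = 0, h′(0) = 3, h′′(0) = 6.

f: a_k = -3, -6, -12, -24, -48, -96, -192, -384, -768, …
g: a_k = -1, 0, 1/2, 0, -1/24, 0, 1/720, 0, -1/40320, …
Product ⇒ symmetric product L₀, ord ≤ 2.
h=∫h₀ ⇒ L = L₀·Dx.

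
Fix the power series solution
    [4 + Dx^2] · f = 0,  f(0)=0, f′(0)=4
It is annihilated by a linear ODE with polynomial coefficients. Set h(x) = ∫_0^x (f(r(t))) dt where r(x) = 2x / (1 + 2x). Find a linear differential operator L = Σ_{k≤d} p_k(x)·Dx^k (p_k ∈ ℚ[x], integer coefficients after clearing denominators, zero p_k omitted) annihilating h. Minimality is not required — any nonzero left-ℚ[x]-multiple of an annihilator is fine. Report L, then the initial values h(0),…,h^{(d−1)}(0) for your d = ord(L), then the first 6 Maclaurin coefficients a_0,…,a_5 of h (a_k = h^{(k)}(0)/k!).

f: a_k = 0, 4, 0, -8/3, 0, 8/15, …
Substitute x→r, Dx→(1/r')Dx; clear ⇒ L₀.
Integrate: L := L₀·Dx.
L = 16·Dx + (4 + 24·x + 48·x^2 + 32·x^3)·Dx^2 + (1 + 8·x + 24·x^2 + 32·x^3 + 16·x^4)·Dx^3  (order 3).
h: a_k = 0, 0, 4, -16/3, 8/3, 64/5, …
ICs: h(0) = 0, h′(0) = 0, h′′(0) = 8.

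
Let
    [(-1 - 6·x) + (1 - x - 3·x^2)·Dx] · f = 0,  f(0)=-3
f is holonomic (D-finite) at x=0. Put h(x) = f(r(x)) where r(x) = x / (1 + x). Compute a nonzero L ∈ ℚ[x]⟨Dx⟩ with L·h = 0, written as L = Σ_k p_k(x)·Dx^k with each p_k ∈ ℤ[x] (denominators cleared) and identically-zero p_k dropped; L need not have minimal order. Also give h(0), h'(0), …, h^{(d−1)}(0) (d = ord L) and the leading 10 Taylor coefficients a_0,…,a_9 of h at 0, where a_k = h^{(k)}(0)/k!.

f: a_k = -3, -3, -12, -21, -57, -120, -291, -651, -1524, -3477, …
L₀ from L_f via x↦r, Dx↦r'^{-1}Dx.
L = (1 + 7·x) + (-1 - 2·x + 2·x^2 + 3·x^3)·Dx  (order 1).
h: a_k = -3, -3, -9, 0, -27, 27, -108, 189, -513, 1080, …
ICs: h(0) = -3.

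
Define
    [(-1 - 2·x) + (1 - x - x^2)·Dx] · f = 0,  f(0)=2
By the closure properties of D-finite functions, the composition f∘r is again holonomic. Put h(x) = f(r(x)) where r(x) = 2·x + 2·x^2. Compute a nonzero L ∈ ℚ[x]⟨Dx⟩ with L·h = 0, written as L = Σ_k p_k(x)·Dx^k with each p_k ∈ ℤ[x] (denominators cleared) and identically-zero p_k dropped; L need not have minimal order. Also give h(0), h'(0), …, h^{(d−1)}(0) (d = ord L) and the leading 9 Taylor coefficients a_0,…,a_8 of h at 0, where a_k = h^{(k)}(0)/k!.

L = (2 + 12·x + 24·x^2 + 16·x^3) + (-1 + 2·x + 6·x^2 + 8·x^3 + 4·x^4)·Dx  (order 1).
h: a_k = 2, 4, 20, 80, 320, 1296, 5232, 21120, 85280, …
ICs: h(0) = 2.

f: a_k = 2, 2, 4, 6, 10, 16, 26, 42, 68, …
h₀=f(r): pull back L_f along r ⇒ L₀.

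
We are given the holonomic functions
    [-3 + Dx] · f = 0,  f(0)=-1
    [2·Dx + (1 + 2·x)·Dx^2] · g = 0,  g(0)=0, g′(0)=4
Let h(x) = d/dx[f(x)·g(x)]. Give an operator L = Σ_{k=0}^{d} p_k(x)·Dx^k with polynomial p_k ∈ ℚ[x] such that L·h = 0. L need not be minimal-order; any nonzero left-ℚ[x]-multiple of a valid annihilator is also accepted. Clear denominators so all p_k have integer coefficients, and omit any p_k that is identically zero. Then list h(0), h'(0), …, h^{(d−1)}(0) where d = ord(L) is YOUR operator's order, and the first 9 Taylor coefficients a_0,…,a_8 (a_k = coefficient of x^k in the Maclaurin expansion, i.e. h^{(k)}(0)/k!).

f: a_k = -1, -3, -9/2, -9/2, -27/8, -81/40, -81/80, -243/560, -729/4480, …
g: a_k = 0, 4, -4, 16/3, -8, 64/5, -64/3, 256/7, -64, …
Sym-product of L_f,L_g gives L₀ (≤ ord 2).
Derive L from L₀ (diff closure).
L = (15 + 36·x + 108·x^2) + (-8 - 36·x - 72·x^2)·Dx + (1 + 8·x + 12·x^2)·Dx^2  (order 2).
h: a_k = -4, -16, -34, -32, -83/2, 2, -1137/20, 448/5, -218377/1120, …
ICs: h(0) = -4, h′(0) = -16.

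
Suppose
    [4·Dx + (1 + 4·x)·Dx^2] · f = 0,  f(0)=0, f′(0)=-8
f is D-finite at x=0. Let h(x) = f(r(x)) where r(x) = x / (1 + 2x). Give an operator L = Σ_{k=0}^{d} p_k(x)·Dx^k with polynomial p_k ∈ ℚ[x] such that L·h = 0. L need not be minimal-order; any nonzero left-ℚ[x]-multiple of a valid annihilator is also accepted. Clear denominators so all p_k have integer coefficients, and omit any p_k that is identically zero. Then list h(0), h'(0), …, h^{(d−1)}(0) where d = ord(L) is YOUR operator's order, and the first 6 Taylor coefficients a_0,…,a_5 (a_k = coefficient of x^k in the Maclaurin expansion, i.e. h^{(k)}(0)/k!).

f: a_k = 0, -8, 16, -128/3, 128, -2048/5, …
L₀ from L_f via x↦r, Dx↦r'^{-1}Dx.
L = (8 + 24·x)·Dx + (1 + 8·x + 12·x^2)·Dx^2  (order 2).
h: a_k = 0, -8, 32, -416/3, 640, -15488/5, …
ICs: h(0) = 0, h′(0) = -8.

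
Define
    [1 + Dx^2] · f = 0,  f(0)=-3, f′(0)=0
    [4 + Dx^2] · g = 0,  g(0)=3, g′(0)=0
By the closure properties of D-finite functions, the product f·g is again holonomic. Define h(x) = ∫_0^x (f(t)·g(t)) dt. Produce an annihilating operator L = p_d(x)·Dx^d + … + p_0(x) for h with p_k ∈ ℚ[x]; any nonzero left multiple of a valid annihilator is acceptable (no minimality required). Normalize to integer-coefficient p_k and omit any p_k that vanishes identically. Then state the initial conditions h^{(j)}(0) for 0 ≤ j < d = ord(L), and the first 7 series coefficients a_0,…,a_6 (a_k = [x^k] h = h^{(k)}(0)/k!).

f: a_k = -3, 0, 3/2, 0, -1/8, 0, 1/240, …
g: a_k = 3, 0, -6, 0, 2, 0, -4/15, …
Product ⇒ symmetric product L₀, ord ≤ 4.
∫: right-multiply L₀ by Dx.
L = 9·Dx + 10·Dx^3 + Dx^5  (order 5).
h: a_k = 0, -9, 0, 15/2, 0, -123/40, 0, …
ICs: h(0) = 0, h′(0) = -9, h′′(0) = 0, h′′′(0) = 45, h′′′′(0) = 0.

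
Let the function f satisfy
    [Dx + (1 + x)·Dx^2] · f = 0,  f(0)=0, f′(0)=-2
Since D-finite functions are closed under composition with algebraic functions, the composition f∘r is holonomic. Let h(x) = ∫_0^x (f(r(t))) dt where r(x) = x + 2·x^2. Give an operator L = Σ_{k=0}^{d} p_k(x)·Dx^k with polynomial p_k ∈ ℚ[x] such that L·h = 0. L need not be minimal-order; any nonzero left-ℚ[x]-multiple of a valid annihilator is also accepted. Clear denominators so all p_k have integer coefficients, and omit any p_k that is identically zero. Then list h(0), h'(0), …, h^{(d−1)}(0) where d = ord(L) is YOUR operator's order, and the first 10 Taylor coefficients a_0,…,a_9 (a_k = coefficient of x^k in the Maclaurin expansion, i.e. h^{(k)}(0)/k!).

L = (-3 + 4·x + 8·x^2)·Dx^2 + (1 + 5·x + 6·x^2 + 8·x^3)·Dx^3  (order 3).
h: a_k = 0, 0, -1, -1, 5/6, 1/10, -11/15, 3/7, 13/28, -31/36, …
ICs: h(0) = 0, h′(0) = 0, h′′(0) = -2.

f: a_k = 0, -2, 1, -2/3, 1/2, -2/5, 1/3, -2/7, 1/4, -2/9, …
f∘r: x↦r, Dx↦Dx/r' in L_f ⇒ L₀.
∫: right-multiply L₀ by Dx.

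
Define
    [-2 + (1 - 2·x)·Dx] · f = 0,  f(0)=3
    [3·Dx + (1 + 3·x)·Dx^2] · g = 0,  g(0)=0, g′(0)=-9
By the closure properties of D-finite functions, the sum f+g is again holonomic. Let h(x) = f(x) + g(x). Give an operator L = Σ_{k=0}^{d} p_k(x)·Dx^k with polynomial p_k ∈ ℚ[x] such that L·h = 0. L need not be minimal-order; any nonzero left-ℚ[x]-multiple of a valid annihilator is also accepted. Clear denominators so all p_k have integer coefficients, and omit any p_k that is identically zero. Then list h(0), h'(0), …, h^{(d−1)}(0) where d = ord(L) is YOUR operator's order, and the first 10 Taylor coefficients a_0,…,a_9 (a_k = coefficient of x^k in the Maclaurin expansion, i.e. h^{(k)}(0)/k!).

f: a_k = 3, 6, 12, 24, 48, 96, 192, 384, 768, 1536, …
g: a_k = 0, -9, 27/2, -27, 243/4, -729/5, 729/2, -6561/7, 19683/8, -6561, …
L₀ := lclm(L_f,L_g); ord L₀ ≤ 1+2.
L = (144 + 72·x)·Dx + (6 + 216·x + 144·x^2)·Dx^2 + (-7 - 13·x + 36·x^2 + 36·x^3)·Dx^3  (order 3).
h: a_k = 3, -3, 51/2, -3, 435/4, -249/5, 1113/2, -3873/7, 25827/8, -5025, …
ICs: h(0) = 3, h′(0) = -3, h′′(0) = 51.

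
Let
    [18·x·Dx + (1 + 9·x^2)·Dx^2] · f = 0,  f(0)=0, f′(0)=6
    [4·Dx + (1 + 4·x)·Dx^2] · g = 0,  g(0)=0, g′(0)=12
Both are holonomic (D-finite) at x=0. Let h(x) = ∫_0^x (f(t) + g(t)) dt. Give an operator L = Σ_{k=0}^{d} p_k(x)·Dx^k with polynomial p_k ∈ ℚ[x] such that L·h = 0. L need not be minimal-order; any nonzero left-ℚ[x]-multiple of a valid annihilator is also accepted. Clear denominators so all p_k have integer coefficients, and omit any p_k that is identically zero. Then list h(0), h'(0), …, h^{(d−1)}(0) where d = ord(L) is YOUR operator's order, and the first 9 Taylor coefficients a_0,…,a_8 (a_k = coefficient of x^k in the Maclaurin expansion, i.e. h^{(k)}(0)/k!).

f: a_k = 0, 6, 0, -18, 0, 486/5, 0, -4374/7, 0, …
g: a_k = 0, 12, -24, 64, -192, 3072/5, -2048, 49152/7, -24576, …
Sum ⇒ L₀ = lclm(L_f,L_g) in ℚ(x)⟨Dx⟩.
h=∫h₀ ⇒ L = L₀·Dx.
L = (-36 - 432·x + 972·x^2 + 1296·x^3)·Dx^2 + (-25 - 72·x - 189·x^2 + 1944·x^3 + 2592·x^4)·Dx^3 + (-2 + x + 36·x^2 + 81·x^3 + 486·x^4 + 648·x^5)·Dx^4  (order 4).
h: a_k = 0, 0, 9, -8, 23/2, -192/5, 593/5, -2048/7, 22389/28, …
ICs: h(0) = 0, h′(0) = 0, h′′(0) = 18, h′′′(0) = -48.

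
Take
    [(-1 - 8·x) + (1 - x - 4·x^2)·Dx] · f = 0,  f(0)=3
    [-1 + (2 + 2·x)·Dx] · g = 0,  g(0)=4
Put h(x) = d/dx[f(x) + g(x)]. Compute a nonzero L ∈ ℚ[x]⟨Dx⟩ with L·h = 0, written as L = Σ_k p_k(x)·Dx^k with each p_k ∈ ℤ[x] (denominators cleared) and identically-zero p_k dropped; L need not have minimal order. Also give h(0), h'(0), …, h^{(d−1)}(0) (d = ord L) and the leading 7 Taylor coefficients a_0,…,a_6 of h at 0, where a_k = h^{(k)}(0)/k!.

L = (-138 - 1110·x - 2208·x^2 - 3648·x^3 - 1920·x^4) + (-213 - 2334·x - 6429·x^2 - 12816·x^3 - 14352·x^4 - 5760·x^5)·Dx + (42 + 150·x + 246·x^2 - 598·x^3 - 2880·x^4 - 3424·x^5 - 1280·x^6)·Dx^2  (order 2).
h: a_k = 5, 29, 327/4, 2779/8, 62435/64, 416961/128, 4741863/512, …
ICs: h(0) = 5, h′(0) = 29.

f: a_k = 3, 3, 15, 27, 87, 195, 543, …
g: a_k = 4, 2, -1/2, 1/4, -5/32, 7/64, -21/256, …
L₀ := lclm(L_f,L_g); ord L₀ ≤ 1+1.
h₀' ⇒ L via d/dx closure of L₀.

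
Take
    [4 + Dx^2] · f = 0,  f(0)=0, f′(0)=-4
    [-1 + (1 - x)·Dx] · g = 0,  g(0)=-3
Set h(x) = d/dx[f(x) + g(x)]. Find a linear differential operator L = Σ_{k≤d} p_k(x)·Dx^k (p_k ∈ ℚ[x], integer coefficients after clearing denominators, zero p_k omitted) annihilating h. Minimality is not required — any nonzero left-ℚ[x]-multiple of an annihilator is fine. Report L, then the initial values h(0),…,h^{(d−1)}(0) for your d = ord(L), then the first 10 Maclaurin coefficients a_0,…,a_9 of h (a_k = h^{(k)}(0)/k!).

L = (64 - 32·x + 16·x^2) + (-20 + 36·x - 24·x^2 + 8·x^3)·Dx + (16 - 8·x + 4·x^2)·Dx^2 + (-5 + 9·x - 6·x^2 + 2·x^3)·Dx^3  (order 3).
h: a_k = -7, -6, -1, -12, -53/3, -18, -929/45, -24, -8513/315, -30, …
ICs: h(0) = -7, h′(0) = -6, h′′(0) = -2.

f: a_k = 0, -4, 0, 8/3, 0, -8/15, 0, 16/315, 0, -8/2835, …
g: a_k = -3, -3, -3, -3, -3, -3, -3, -3, -3, -3, …
h₀=f+g: left-lcm gives L₀, ord ≤ 3.
h=h₀': d/dx-closure on L₀ ⇒ L.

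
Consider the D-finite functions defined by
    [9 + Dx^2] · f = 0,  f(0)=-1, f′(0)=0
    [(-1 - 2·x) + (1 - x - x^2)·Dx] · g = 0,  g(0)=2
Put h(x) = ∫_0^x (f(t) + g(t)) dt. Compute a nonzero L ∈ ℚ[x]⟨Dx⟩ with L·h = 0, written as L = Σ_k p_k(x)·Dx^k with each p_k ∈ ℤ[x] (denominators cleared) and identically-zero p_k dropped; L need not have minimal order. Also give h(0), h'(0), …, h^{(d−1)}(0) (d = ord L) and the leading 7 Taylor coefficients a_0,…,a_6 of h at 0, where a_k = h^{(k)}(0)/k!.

L = (-243 - 432·x + 81·x^2 - 216·x^3 - 405·x^4 - 162·x^5)·Dx + (117 - 225·x - 36·x^2 + 297·x^3 - 54·x^4 - 243·x^5 - 81·x^6)·Dx^2 + (-27 - 48·x + 9·x^2 - 24·x^3 - 45·x^4 - 18·x^5)·Dx^3 + (13 - 25·x - 4·x^2 + 33·x^3 - 6·x^4 - 27·x^5 - 9·x^6)·Dx^4  (order 4).
h: a_k = 0, 1, 1, 17/6, 3/2, 53/40, 8/3, …
ICs: h(0) = 0, h′(0) = 1, h′′(0) = 2, h′′′(0) = 17.

f: a_k = -1, 0, 9/2, 0, -27/8, 0, 81/80, …
g: a_k = 2, 2, 4, 6, 10, 16, 26, …
Weyl lclm of L_f,L_g ⇒ L₀ (ord ≤ 3).
h=∫h₀ ⇒ L = L₀·Dx.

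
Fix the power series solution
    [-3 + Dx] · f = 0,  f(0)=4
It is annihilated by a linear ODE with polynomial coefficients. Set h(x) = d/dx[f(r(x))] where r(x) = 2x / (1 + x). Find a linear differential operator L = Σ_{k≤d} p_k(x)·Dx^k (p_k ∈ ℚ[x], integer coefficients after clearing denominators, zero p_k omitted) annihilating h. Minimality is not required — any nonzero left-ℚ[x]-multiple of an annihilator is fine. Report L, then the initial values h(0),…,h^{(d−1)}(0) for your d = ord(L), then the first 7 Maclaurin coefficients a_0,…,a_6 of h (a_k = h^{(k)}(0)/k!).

L = (4 - 2·x) + (-1 - 2·x - x^2)·Dx  (order 1).
h: a_k = 24, 96, 72, -96, -24, 576/5, -456/5, …
ICs: h(0) = 24.

f: a_k = 4, 12, 18, 18, 27/2, 81/10, 81/20, …
L₀ from L_f via x↦r, Dx↦r'^{-1}Dx.
h₀' ⇒ L via d/dx closure of L₀.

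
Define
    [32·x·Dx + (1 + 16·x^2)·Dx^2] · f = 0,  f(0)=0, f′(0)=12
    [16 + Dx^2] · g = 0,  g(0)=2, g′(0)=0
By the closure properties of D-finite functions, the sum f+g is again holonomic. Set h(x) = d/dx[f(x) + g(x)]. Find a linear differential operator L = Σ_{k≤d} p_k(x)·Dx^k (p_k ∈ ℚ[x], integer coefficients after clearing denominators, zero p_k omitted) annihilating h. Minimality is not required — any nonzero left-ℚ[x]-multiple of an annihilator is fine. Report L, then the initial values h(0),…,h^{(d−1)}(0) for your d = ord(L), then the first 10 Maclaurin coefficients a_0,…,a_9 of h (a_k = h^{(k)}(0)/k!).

L = (-5632·x + 114688·x^3 + 131072·x^5) + (-16 + 1792·x^2 + 36864·x^4 + 65536·x^6)·Dx + (-352·x + 7168·x^3 + 8192·x^5)·Dx^2 + (-1 + 112·x^2 + 2304·x^4 + 4096·x^6)·Dx^3  (order 3).
h: a_k = 12, -32, -192, 256/3, 3072, -1024/15, -49152, 8192/315, 786432, -16384/2835, …
ICs: h(0) = 12, h′(0) = -32, h′′(0) = -384.

f: a_k = 0, 12, 0, -64, 0, 3072/5, 0, -49152/7, 0, 262144/3, …
g: a_k = 2, 0, -16, 0, 64/3, 0, -512/45, 0, 1024/315, 0, …
L₀ := lclm(L_f,L_g); ord L₀ ≤ 2+2.
Differentiate: ansatz ord ≤ ord L₀ ⇒ L.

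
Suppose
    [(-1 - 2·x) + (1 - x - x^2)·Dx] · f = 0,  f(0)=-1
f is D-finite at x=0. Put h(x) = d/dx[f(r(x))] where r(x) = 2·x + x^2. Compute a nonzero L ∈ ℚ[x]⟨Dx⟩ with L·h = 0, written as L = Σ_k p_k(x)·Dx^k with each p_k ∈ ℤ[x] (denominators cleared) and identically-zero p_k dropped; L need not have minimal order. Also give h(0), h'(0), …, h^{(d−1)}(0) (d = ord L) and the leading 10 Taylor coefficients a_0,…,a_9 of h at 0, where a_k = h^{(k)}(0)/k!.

f: a_k = -1, -1, -2, -3, -5, -8, -13, -21, -34, -55, …
Change of var in L_f (x↦r) gives L₀.
Differentiate: ansatz ord ≤ ord L₀ ⇒ L.
L = (9 + 42·x + 105·x^2 + 164·x^3 + 141·x^4 + 60·x^5 + 10·x^6) + (-1 - 3·x + 9·x^2 + 39·x^3 + 55·x^4 + 39·x^5 + 14·x^6 + 2·x^7)·Dx  (order 1).
h: a_k = -2, -18, -96, -472, -2170, -9570, -41048, -172456, -713232, -2913320, …
ICs: h(0) = -2.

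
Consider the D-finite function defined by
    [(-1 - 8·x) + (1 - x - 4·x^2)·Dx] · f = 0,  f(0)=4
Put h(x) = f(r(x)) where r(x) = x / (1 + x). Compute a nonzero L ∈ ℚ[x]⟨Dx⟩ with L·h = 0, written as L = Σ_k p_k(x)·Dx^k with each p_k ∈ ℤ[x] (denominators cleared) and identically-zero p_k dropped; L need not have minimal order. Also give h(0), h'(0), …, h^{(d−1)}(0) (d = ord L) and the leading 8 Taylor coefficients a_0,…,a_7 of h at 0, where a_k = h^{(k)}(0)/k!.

f: a_k = 4, 4, 20, 36, 116, 260, 724, 1764, …
Change of var in L_f (x↦r) gives L₀.
L = (1 + 9·x) + (-1 - 2·x + 3·x^2 + 4·x^3)·Dx  (order 1).
h: a_k = 4, 4, 16, 0, 64, -64, 320, -576, …
ICs: h(0) = 4.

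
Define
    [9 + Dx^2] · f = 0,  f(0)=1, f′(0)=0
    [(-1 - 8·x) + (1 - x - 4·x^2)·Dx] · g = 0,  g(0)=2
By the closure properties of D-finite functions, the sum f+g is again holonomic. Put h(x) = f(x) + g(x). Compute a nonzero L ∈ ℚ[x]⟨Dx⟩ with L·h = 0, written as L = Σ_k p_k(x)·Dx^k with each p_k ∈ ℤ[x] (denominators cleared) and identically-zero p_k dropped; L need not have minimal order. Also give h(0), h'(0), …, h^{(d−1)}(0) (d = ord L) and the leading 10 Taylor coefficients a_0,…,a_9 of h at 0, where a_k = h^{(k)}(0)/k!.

L = (-567 - 4806·x - 3321·x^2 - 9936·x^3 - 6480·x^4 - 10368·x^5) + (171 - 117·x - 441·x^2 + 135·x^3 - 540·x^4 - 3888·x^5 - 5184·x^6)·Dx + (-63 - 534·x - 369·x^2 - 1104·x^3 - 720·x^4 - 1152·x^5)·Dx^2 + (19 - 13·x - 49·x^2 + 15·x^3 - 60·x^4 - 432·x^5 - 576·x^6)·Dx^3  (order 3).
h: a_k = 3, 2, 11/2, 18, 491/8, 130, 28879/80, 882, 10439129/4480, 5858, …
ICs: h(0) = 3, h′(0) = 2, h′′(0) = 11.

f: a_k = 1, 0, -9/2, 0, 27/8, 0, -81/80, 0, 729/4480, 0, …
g: a_k = 2, 2, 10, 18, 58, 130, 362, 882, 2330, 5858, …
f+g: L₀ = lclm(L_f,L_g), ord ≤ 2+1.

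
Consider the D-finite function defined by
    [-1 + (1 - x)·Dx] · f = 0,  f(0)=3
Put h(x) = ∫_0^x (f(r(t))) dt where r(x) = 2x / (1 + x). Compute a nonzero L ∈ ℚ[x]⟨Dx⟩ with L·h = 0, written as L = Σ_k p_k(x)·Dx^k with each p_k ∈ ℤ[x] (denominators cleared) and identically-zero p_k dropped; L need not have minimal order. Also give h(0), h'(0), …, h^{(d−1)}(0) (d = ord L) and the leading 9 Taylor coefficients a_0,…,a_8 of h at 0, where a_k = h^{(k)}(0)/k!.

L = 2·Dx + (-1 + x^2)·Dx^2  (order 2).
h: a_k = 0, 3, 3, 2, 3/2, 6/5, 1, 6/7, 3/4, …
ICs: h(0) = 0, h′(0) = 3.

f: a_k = 3, 3, 3, 3, 3, 3, 3, 3, 3, …
L₀ from L_f via x↦r, Dx↦r'^{-1}Dx.
h=∫₀ˣh₀: take L = L₀·Dx.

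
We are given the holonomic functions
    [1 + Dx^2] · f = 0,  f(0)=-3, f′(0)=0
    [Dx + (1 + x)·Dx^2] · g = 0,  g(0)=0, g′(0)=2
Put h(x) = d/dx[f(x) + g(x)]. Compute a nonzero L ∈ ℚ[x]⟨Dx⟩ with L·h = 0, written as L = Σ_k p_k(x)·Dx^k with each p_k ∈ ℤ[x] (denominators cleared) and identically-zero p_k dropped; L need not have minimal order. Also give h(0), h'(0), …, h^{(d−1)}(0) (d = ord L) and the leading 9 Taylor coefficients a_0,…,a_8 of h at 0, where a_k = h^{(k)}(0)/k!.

f: a_k = -3, 0, 3/2, 0, -1/8, 0, 1/240, 0, -1/13440, …
g: a_k = 0, 2, -1, 2/3, -1/2, 2/5, -1/3, 2/7, -1/4, …
L₀ := lclm(L_f,L_g); ord L₀ ≤ 2+2.
Derive L from L₀ (diff closure).
L = (7 + 2·x + x^2) + (3 + 5·x + 3·x^2 + x^3)·Dx + (7 + 2·x + x^2)·Dx^2 + (3 + 5·x + 3·x^2 + x^3)·Dx^3  (order 3).
h: a_k = 2, 1, 2, -5/2, 2, -79/40, 2, -3361/1680, 2, …
ICs: h(0) = 2, h′(0) = 1, h′′(0) = 4.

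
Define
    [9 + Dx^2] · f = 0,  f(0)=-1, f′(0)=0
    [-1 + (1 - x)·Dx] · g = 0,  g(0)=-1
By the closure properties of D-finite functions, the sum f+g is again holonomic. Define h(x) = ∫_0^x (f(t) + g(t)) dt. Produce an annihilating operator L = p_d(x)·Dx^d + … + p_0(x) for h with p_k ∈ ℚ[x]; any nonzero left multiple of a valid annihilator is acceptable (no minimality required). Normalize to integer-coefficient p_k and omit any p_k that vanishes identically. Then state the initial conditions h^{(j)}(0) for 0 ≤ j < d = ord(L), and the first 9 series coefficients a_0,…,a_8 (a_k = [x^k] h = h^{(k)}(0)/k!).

f: a_k = -1, 0, 9/2, 0, -27/8, 0, 81/80, 0, -729/4480, …
g: a_k = -1, -1, -1, -1, -1, -1, -1, -1, -1, …
f+g: L₀ = lclm(L_f,L_g), ord ≤ 2+1.
h=∫h₀ ⇒ L = L₀·Dx.
L = (-135 + 162·x - 81·x^2)·Dx + (99 - 261·x + 243·x^2 - 81·x^3)·Dx^2 + (-15 + 18·x - 9·x^2)·Dx^3 + (11 - 29·x + 27·x^2 - 9·x^3)·Dx^4  (order 4).
h: a_k = 0, -2, -1/2, 7/6, -1/4, -7/8, -1/6, 1/560, -1/8, …
ICs: h(0) = 0, h′(0) = -2, h′′(0) = -1, h′′′(0) = 7.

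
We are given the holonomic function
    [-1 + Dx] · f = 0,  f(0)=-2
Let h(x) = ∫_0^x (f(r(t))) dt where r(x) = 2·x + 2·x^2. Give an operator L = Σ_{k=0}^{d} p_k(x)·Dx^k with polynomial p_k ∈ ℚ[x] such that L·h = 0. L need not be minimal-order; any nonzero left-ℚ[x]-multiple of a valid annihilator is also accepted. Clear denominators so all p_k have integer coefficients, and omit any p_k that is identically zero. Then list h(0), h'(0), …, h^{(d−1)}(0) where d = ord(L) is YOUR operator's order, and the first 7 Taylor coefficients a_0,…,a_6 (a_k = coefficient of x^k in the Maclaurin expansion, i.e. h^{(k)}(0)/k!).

L = (-2 - 4·x)·Dx + Dx^2  (order 2).
h: a_k = 0, -2, -2, -8/3, -8/3, -8/3, -104/45, …
ICs: h(0) = 0, h′(0) = -2.

f: a_k = -2, -2, -1, -1/3, -1/12, -1/60, -1/360, …
L₀ from L_f via x↦r, Dx↦r'^{-1}Dx.
Integrate: L := L₀·Dx.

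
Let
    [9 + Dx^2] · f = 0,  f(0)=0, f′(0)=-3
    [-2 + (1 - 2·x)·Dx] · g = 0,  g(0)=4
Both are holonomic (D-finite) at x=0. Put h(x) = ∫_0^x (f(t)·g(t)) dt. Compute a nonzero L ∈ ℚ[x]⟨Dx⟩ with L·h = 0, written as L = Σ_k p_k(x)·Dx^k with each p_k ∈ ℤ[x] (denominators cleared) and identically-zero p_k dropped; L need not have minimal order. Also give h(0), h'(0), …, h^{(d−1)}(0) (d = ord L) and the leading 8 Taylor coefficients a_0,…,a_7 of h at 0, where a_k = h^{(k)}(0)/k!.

f: a_k = 0, -3, 0, 9/2, 0, -81/40, 0, 243/560, …
g: a_k = 4, 8, 16, 32, 64, 128, 256, 512, …
f·g: L₀ = L_f ⊗_s L_g, ord ≤ 2·1.
Integrate: L := L₀·Dx.
L = (-9 + 18·x)·Dx + 4·Dx^2 + (-1 + 2·x)·Dx^3  (order 3).
h: a_k = 0, 0, -6, -8, -15/2, -12, -427/20, -183/5, …
ICs: h(0) = 0, h′(0) = 0, h′′(0) = -12.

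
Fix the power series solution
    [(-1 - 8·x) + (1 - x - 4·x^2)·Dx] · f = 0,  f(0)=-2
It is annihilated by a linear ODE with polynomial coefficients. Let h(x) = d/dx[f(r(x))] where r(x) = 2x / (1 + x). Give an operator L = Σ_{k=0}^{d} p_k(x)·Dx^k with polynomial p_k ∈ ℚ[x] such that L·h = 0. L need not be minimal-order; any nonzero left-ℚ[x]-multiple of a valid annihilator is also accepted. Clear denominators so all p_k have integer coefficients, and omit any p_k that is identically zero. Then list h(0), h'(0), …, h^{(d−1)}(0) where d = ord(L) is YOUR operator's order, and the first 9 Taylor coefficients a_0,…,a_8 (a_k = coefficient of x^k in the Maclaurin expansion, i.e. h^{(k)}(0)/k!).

L = (18 + 102·x + 918·x^2 + 578·x^3) + (-1 - 18·x + 306·x^3 + 289·x^4)·Dx  (order 1).
h: a_k = -4, -72, -204, -2448, -5780, -62424, -137564, -1414944, -3006756, …
ICs: h(0) = -4.

f: a_k = -2, -2, -10, -18, -58, -130, -362, -882, -2330, …
f∘r: x↦r, Dx↦Dx/r' in L_f ⇒ L₀.
h=h₀': d/dx-closure on L₀ ⇒ L.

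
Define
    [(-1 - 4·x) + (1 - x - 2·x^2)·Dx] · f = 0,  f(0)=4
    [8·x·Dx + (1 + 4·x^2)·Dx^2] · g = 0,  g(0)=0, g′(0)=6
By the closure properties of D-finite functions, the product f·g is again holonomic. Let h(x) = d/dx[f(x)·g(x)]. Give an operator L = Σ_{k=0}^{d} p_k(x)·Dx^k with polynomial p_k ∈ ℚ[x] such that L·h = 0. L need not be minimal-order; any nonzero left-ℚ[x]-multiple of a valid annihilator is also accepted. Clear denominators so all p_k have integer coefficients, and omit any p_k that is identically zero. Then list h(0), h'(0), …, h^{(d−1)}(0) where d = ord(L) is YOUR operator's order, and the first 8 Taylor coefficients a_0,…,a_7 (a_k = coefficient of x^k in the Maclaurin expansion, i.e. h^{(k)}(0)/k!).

L = (288·x^2 + 384·x^3 + 1152·x^4) + (5 + 24·x + 36·x^2 + 128·x^3 + 384·x^4 + 768·x^5)·Dx + (-1 - x - 12·x^2 + 12·x^3 - 8·x^4 + 64·x^5 + 96·x^6)·Dx^2  (order 2).
h: a_k = 24, 48, 120, 352, 1224, 12624/5, 24184/5, 85824/7, …
ICs: h(0) = 24, h′(0) = 48.

f: a_k = 4, 4, 12, 20, 44, 84, 172, 340, …
g: a_k = 0, 6, 0, -8, 0, 96/5, 0, -384/7, …
Sym-product of L_f,L_g gives L₀ (≤ ord 2).
Differentiate: ansatz ord ≤ ord L₀ ⇒ L.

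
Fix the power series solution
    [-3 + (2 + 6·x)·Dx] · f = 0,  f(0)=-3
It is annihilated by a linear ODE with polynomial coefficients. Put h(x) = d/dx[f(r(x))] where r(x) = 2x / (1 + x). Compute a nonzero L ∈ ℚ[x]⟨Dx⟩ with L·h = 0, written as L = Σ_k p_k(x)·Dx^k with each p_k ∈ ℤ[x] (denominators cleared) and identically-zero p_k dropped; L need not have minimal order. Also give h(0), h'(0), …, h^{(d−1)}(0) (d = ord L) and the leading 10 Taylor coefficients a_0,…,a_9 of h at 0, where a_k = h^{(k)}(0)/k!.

L = (-5 - 14·x) + (-1 - 8·x - 7·x^2)·Dx  (order 1).
h: a_k = -9, 45, -459/2, 2583/2, -62055/8, 386883/8, -4934475/16, 31944663/16, -1672293843/128, 11032018335/128, …
ICs: h(0) = -9.

f: a_k = -3, -9/2, 27/8, -81/16, 1215/128, -5103/256, 45927/1024, -216513/2048, 8444007/32768, -42220035/65536, …
Substitute x→r, Dx→(1/r')Dx; clear ⇒ L₀.
Derive L from L₀ (diff closure).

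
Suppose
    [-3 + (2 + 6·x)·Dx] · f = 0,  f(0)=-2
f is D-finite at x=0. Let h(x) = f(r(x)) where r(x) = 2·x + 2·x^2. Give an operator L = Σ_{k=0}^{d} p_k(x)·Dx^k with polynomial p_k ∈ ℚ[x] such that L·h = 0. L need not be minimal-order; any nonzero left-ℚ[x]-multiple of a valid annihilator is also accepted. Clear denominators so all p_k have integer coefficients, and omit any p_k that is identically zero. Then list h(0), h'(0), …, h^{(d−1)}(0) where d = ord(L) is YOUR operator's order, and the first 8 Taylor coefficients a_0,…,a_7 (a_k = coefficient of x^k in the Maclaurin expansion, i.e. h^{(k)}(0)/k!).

L = (-3 - 6·x) + (1 + 6·x + 6·x^2)·Dx  (order 1).
h: a_k = -2, -6, 3, -9, 117/4, -405/4, 2943/8, -11097/8, …
ICs: h(0) = -2.

f: a_k = -2, -3, 9/4, -27/8, 405/64, -1701/128, 15309/512, -72171/1024, …
h₀=f(r): pull back L_f along r ⇒ L₀.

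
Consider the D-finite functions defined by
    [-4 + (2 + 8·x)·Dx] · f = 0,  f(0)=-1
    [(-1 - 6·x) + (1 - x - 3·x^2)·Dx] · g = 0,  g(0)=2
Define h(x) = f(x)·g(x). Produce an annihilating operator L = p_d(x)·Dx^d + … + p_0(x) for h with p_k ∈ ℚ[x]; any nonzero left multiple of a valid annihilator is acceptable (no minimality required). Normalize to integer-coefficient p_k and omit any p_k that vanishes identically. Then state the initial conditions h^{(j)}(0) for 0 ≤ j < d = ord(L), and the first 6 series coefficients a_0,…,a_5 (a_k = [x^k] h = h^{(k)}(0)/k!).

f: a_k = -1, -2, 2, -4, 10, -28, …
g: a_k = 2, 2, 8, 14, 38, 80, …
L₀ := L_f ⊗_s L_g (sym. prod.), ord ≤ 1.
L = (3 + 8·x + 18·x^2) + (-1 - 3·x + 7·x^2 + 12·x^3)·Dx  (order 1).
h: a_k = -2, -6, -8, -34, -38, -196, …
ICs: h(0) = -2.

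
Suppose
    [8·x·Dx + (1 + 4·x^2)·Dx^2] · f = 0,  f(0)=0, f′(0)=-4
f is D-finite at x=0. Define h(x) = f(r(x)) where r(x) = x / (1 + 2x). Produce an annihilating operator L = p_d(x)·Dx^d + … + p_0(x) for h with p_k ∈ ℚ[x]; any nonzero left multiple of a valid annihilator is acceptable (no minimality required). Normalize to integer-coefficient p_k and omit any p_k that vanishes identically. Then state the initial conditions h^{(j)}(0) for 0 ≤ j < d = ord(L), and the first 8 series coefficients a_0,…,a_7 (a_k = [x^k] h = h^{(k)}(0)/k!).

f: a_k = 0, -4, 0, 16/3, 0, -64/5, 0, 256/7, …
Change of var in L_f (x↦r) gives L₀.
L = (4 + 16·x)·Dx + (1 + 4·x + 8·x^2)·Dx^2  (order 2).
h: a_k = 0, -4, 8, -32/3, 0, 256/5, -512/3, 2048/7, …
ICs: h(0) = 0, h′(0) = -4.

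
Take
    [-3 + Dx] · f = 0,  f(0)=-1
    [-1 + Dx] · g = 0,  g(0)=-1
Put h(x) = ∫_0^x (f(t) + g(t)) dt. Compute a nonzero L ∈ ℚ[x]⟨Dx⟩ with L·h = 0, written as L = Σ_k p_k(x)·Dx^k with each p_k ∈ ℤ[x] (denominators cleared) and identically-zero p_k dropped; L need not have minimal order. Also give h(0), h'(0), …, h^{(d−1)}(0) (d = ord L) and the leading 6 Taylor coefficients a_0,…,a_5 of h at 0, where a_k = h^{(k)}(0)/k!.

f: a_k = -1, -3, -9/2, -9/2, -27/8, -81/40, …
g: a_k = -1, -1, -1/2, -1/6, -1/24, -1/120, …
Weyl lclm of L_f,L_g ⇒ L₀ (ord ≤ 2).
Integrate: L := L₀·Dx.
L = 3·Dx - 4·Dx^2 + Dx^3  (order 3).
h: a_k = 0, -2, -2, -5/3, -7/6, -41/60, …
ICs: h(0) = 0, h′(0) = -2, h′′(0) = -4.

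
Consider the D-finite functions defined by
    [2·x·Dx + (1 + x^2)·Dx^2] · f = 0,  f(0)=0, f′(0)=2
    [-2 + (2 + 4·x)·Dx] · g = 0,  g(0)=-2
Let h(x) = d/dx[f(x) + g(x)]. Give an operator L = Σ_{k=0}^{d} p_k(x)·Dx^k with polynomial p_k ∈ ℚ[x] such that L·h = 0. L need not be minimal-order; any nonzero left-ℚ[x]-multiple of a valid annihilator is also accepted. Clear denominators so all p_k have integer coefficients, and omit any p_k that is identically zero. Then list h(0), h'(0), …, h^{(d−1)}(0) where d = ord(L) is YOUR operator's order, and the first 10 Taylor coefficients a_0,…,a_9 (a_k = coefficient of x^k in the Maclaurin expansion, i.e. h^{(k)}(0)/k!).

L = (-4 - 20·x + 12·x^2 + 12·x^3) + (-10 - 16·x - 16·x^2 + 48·x^3 + 42·x^4)·Dx + (-2 + 12·x^2 + 12·x^3 + 14·x^4 + 12·x^5)·Dx^2  (order 2).
h: a_k = 0, 2, -5, 5, -27/4, 63/4, -247/8, 429/8, -6307/64, 12155/64, …
ICs: h(0) = 0, h′(0) = 2.

f: a_k = 0, 2, 0, -2/3, 0, 2/5, 0, -2/7, 0, 2/9, …
g: a_k = -2, -2, 1, -1, 5/4, -7/4, 21/8, -33/8, 429/64, -715/64, …
Sum ⇒ L₀ = lclm(L_f,L_g) in ℚ(x)⟨Dx⟩.
Differentiate: ansatz ord ≤ ord L₀ ⇒ L.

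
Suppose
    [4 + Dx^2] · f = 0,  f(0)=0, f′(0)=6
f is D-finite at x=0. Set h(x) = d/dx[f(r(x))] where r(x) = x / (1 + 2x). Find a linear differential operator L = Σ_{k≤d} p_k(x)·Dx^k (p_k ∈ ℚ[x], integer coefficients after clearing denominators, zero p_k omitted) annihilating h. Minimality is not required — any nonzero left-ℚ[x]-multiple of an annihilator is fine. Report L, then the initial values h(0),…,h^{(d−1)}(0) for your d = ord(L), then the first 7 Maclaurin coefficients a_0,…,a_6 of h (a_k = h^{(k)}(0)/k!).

L = (28 + 96·x + 96·x^2) + (12 + 72·x + 144·x^2 + 96·x^3)·Dx + (1 + 8·x + 24·x^2 + 32·x^3 + 16·x^4)·Dx^2  (order 2).
h: a_k = 6, -24, 60, -96, 4, 720, -55448/15, …
ICs: h(0) = 6, h′(0) = -24.

f: a_k = 0, 6, 0, -4, 0, 4/5, 0, …
L₀ from L_f via x↦r, Dx↦r'^{-1}Dx.
Derive L from L₀ (diff closure).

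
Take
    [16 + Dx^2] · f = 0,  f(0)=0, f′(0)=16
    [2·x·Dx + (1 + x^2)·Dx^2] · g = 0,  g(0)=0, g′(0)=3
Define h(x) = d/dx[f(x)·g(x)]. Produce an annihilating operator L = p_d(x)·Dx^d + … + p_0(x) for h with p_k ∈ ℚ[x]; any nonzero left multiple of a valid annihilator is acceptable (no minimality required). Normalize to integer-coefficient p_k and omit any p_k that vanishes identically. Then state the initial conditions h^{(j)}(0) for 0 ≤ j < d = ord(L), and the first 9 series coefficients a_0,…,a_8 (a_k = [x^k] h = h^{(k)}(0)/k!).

L = (32960 + 157056·x^2 + 319424·x^4 + 359424·x^6 + 242688·x^8 + 94208·x^10 + 16384·x^12) + (6752·x + 28736·x^3 + 49120·x^5 + 43520·x^7 + 20480·x^9 + 4096·x^11)·Dx + (3420 + 17320·x^2 + 37356·x^4 + 44272·x^6 + 30848·x^8 + 12032·x^10 + 2048·x^12)·Dx^2 + (422·x + 1796·x^3 + 3070·x^5 + 2720·x^7 + 1280·x^9 + 256·x^11)·Dx^3 + (85 + 469·x^2 + 1087·x^4 + 1363·x^6 + 980·x^8 + 384·x^10 + 64·x^12)·Dx^4  (order 4).
h: a_k = 0, 96, 0, -576, 0, 928, 0, -4224/5, 0, …
ICs: h(0) = 0, h′(0) = 96, h′′(0) = 0, h′′′(0) = -3456.

f: a_k = 0, 16, 0, -128/3, 0, 512/15, 0, -4096/315, 0, …
g: a_k = 0, 3, 0, -1, 0, 3/5, 0, -3/7, 0, …
L₀ := L_f ⊗_s L_g (sym. prod.), ord ≤ 4.
Derive L from L₀ (diff closure).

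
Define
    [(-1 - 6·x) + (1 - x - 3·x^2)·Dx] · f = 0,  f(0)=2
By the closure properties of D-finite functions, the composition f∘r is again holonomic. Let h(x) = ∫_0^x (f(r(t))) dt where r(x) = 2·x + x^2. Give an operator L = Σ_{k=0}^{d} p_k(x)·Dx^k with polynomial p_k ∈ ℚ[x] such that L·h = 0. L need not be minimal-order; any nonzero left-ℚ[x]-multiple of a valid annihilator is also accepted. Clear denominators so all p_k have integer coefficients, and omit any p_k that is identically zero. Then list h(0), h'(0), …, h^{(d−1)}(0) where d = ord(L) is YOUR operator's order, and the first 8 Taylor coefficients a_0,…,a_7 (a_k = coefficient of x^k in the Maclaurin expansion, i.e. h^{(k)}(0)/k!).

L = (2 + 26·x + 36·x^2 + 12·x^3)·Dx + (-1 + 2·x + 13·x^2 + 12·x^3 + 3·x^4)·Dx^2  (order 2).
h: a_k = 0, 2, 2, 34/3, 36, 784/5, 1930/3, 19742/7, …
ICs: h(0) = 0, h′(0) = 2.

f: a_k = 2, 2, 8, 14, 38, 80, 194, 434, …
h₀=f(r): pull back L_f along r ⇒ L₀.
h=∫h₀ ⇒ L = L₀·Dx.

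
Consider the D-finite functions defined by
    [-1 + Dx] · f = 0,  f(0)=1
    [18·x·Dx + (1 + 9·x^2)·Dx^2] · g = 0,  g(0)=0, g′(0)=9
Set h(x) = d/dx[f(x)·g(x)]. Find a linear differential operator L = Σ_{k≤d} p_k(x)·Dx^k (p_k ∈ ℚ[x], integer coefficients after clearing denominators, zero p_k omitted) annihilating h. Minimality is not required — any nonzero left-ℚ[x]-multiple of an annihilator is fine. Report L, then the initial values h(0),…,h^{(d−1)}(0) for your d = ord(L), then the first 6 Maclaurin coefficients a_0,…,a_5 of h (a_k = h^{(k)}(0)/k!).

L = (-17 - 36·x + 504·x^2 - 324·x^3 + 81·x^4) + (16 + 54·x - 522·x^2 + 486·x^3 - 162·x^4)·Dx + (1 - 18·x + 18·x^2 - 162·x^3 + 81·x^4)·Dx^2  (order 2).
h: a_k = 9, 18, -135/2, -102, 5307/8, 3393/4, …
ICs: h(0) = 9, h′(0) = 18.

f: a_k = 1, 1, 1/2, 1/6, 1/24, 1/120, …
g: a_k = 0, 9, 0, -27, 0, 729/5, …
h₀=f·g: eliminate ⇒ L₀, order ≤ 1·2.
Derive L from L₀ (diff closure).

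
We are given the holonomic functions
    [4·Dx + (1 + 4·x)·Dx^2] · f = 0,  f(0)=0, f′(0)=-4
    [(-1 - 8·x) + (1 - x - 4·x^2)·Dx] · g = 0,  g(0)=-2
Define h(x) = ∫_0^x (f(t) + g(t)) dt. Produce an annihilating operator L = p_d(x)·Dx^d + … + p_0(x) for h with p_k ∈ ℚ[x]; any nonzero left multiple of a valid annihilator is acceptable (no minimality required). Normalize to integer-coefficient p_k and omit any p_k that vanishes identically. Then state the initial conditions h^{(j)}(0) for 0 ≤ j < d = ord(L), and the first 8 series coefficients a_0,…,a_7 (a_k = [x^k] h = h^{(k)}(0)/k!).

L = (-268 - 1616·x - 5504·x^2 - 4608·x^3 - 6144·x^4)·Dx^2 + (-11 - 360·x - 3008·x^2 - 7680·x^3 - 9472·x^4 - 10240·x^5)·Dx^3 + (7 + 67·x + 154·x^2 - 136·x^3 - 928·x^4 - 2176·x^5 - 2048·x^6)·Dx^4  (order 4).
h: a_k = 0, -2, -3, -2/3, -59/6, 6/5, -279/5, 962/21, …
ICs: h(0) = 0, h′(0) = -2, h′′(0) = -6, h′′′(0) = -4.

f: a_k = 0, -4, 8, -64/3, 64, -1024/5, 2048/3, -16384/7, …
g: a_k = -2, -2, -10, -18, -58, -130, -362, -882, …
h₀=f+g: left-lcm gives L₀, ord ≤ 3.
h=∫₀ˣh₀: take L = L₀·Dx.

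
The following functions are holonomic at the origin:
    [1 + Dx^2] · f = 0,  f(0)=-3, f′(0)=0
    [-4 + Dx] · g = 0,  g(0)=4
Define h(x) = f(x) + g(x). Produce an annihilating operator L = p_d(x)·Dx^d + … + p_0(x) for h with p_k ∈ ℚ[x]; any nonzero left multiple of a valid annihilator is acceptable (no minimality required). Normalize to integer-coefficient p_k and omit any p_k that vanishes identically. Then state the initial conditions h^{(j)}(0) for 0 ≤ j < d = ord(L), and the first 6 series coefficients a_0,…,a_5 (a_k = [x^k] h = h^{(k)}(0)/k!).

f: a_k = -3, 0, 3/2, 0, -1/8, 0, …
g: a_k = 4, 16, 32, 128/3, 128/3, 512/15, …
h₀=f+g: left-lcm gives L₀, ord ≤ 3.
L = -4 + Dx - 4·Dx^2 + Dx^3  (order 3).
h: a_k = 1, 16, 67/2, 128/3, 1021/24, 512/15, …
ICs: h(0) = 1, h′(0) = 16, h′′(0) = 67.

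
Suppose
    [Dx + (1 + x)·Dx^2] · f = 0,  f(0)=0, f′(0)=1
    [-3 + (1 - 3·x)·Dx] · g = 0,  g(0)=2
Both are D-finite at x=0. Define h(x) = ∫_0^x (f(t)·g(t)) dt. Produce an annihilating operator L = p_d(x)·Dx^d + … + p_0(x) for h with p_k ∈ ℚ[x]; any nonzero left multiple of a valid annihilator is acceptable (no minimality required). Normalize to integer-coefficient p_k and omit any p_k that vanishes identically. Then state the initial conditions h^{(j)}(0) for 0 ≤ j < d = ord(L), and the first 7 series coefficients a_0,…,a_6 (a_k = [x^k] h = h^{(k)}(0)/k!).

L = 3·Dx + (5 + 9·x)·Dx^2 + (-1 + 2·x + 3·x^2)·Dx^3  (order 3).
h: a_k = 0, 0, 1, 5/3, 47/12, 93/10, 1399/60, …
ICs: h(0) = 0, h′(0) = 0, h′′(0) = 2.

f: a_k = 0, 1, -1/2, 1/3, -1/4, 1/5, -1/6, …
g: a_k = 2, 6, 18, 54, 162, 486, 1458, …
L₀ := L_f ⊗_s L_g (sym. prod.), ord ≤ 2.
Integrate: L := L₀·Dx.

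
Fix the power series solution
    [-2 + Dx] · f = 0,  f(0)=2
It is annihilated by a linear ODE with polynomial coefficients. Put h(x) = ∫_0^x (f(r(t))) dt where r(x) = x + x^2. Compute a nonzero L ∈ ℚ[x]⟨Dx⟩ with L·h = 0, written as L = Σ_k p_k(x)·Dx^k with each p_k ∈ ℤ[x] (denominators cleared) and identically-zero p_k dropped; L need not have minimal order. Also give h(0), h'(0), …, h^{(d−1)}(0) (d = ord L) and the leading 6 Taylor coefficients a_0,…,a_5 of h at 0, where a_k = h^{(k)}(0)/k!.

L = (-2 - 4·x)·Dx + Dx^2  (order 2).
h: a_k = 0, 2, 2, 8/3, 8/3, 8/3, …
ICs: h(0) = 0, h′(0) = 2.

f: a_k = 2, 4, 4, 8/3, 4/3, 8/15, …
f∘r: x↦r, Dx↦Dx/r' in L_f ⇒ L₀.
Integrate: L := L₀·Dx.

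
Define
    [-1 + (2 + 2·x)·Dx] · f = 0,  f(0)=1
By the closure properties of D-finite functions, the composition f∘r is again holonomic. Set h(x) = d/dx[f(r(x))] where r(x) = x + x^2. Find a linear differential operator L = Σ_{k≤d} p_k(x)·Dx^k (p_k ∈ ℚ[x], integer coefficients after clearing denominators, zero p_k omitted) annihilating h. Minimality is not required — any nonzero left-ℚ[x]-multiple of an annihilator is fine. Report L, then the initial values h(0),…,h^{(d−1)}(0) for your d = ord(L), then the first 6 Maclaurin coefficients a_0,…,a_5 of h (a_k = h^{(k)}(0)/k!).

f: a_k = 1, 1/2, -1/8, 1/16, -5/128, 7/256, …
f∘r: x↦r, Dx↦Dx/r' in L_f ⇒ L₀.
Derive L from L₀ (diff closure).
L = 3 + (-2 - 6·x - 6·x^2 - 4·x^3)·Dx  (order 1).
h: a_k = 1/2, 3/4, -9/16, 3/32, 75/256, -171/512, …
ICs: h(0) = 1/2.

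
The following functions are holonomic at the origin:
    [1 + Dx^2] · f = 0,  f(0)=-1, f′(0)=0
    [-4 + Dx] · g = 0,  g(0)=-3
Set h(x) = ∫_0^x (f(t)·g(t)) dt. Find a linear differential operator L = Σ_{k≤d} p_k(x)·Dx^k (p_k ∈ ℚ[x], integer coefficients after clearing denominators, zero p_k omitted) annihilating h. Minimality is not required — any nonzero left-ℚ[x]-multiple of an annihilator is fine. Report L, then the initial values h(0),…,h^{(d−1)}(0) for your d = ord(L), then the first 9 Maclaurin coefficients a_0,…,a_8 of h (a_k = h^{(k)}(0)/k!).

f: a_k = -1, 0, 1/2, 0, -1/24, 0, 1/720, 0, -1/40320, …
g: a_k = -3, -12, -24, -32, -32, -128/5, -256/15, -1024/105, -512/105, …
Product ⇒ symmetric product L₀, ord ≤ 2.
h=∫h₀ ⇒ L = L₀·Dx.
L = 17·Dx - 8·Dx^2 + Dx^3  (order 3).
h: a_k = 0, 3, 6, 15/2, 13/2, 161/40, 101/60, 33/112, -727/3360, …
ICs: h(0) = 0, h′(0) = 3, h′′(0) = 12.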